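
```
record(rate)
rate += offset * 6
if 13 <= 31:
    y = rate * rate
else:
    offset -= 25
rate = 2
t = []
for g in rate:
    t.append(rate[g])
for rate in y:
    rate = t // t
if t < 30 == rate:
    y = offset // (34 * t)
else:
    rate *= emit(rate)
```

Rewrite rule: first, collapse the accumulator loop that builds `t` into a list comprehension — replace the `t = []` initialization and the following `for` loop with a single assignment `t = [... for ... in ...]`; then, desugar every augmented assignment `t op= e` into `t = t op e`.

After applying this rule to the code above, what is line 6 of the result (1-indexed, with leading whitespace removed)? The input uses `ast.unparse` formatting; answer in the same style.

offset = offset - 25

Transformed code:
record(rate)
rate = rate + offset * 6
if 13 <= 31:
    y = rate * rate
else:
    offset = offset - 25
rate = 2
t = [rate[g] for g in rate]
for rate in y:
    rate = t // t
if t < 30 == rate:
    y = offset // (34 * t)
else:
    rate = rate * emit(rate)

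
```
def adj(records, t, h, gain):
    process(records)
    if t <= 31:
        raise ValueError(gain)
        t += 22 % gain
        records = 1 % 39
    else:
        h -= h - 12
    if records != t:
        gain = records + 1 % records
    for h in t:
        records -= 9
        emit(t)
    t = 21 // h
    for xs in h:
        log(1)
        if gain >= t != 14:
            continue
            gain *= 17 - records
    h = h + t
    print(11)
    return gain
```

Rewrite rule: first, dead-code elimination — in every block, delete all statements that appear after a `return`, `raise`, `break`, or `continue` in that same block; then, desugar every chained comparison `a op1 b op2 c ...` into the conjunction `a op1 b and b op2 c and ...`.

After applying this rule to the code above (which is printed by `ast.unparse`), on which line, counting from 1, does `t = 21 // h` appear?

Transformed code:
def adj(records, t, h, gain):
    process(records)
    if t <= 31:
        raise ValueError(gain)
    else:
        h -= h - 12
    if records != t:
        gain = records + 1 % records
    for h in t:
        records -= 9
        emit(t)
    t = 21 // h
    for xs in h:
        log(1)
        if gain >= t and t != 14:
            continue
    h = h + t
    print(11)
    return gain

12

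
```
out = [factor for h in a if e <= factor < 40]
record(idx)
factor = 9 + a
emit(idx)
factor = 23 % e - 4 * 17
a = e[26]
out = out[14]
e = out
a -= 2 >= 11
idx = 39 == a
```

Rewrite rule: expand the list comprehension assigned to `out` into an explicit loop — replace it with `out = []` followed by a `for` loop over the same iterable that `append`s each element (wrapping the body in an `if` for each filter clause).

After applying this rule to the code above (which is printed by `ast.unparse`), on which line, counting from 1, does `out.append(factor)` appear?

4

Transformed code:
out = []
for h in a:
    if e <= factor < 40:
        out.append(factor)
record(idx)
factor = 9 + a
emit(idx)
factor = 23 % e - 4 * 17
a = e[26]
out = out[14]
e = out
a -= 2 >= 11
idx = 39 == a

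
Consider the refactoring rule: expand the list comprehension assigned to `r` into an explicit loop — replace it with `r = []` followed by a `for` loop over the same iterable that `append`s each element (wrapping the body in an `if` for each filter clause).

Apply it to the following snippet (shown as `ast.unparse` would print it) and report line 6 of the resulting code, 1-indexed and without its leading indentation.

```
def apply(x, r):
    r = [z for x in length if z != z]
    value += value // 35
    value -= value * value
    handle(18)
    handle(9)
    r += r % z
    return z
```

value += value // 35

Transformed code:
def apply(x, r):
    r = []
    for x in length:
        if z != z:
            r.append(z)
    value += value // 35
    value -= value * value
    handle(18)
    handle(9)
    r += r % z
    return z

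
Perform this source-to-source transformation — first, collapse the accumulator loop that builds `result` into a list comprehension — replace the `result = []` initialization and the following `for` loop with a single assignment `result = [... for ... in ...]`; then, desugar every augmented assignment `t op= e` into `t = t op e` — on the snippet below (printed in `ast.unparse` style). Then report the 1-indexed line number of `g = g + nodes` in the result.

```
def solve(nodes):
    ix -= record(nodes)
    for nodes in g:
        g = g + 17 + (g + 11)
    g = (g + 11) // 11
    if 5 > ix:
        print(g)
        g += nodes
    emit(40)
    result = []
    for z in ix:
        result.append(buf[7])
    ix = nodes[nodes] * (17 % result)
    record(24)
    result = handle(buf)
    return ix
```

Transformed code:
def solve(nodes):
    ix = ix - record(nodes)
    for nodes in g:
        g = g + 17 + (g + 11)
    g = (g + 11) // 11
    if 5 > ix:
        print(g)
        g = g + nodes
    emit(40)
    result = [buf[7] for z in ix]
    ix = nodes[nodes] * (17 % result)
    record(24)
    result = handle(buf)
    return ix

8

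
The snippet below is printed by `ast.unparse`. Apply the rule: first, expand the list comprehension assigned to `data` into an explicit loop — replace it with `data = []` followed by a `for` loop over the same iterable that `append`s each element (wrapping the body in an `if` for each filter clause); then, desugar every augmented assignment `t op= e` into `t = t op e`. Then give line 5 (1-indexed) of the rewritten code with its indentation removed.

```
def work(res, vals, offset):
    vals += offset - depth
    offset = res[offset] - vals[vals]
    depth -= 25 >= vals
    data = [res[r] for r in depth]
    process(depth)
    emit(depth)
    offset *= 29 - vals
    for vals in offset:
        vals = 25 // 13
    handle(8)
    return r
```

Transformed code:
def work(res, vals, offset):
    vals = vals + (offset - depth)
    offset = res[offset] - vals[vals]
    depth = depth - (25 >= vals)
    data = []
    for r in depth:
        data.append(res[r])
    process(depth)
    emit(depth)
    offset = offset * (29 - vals)
    for vals in offset:
        vals = 25 // 13
    handle(8)
    return r

data = []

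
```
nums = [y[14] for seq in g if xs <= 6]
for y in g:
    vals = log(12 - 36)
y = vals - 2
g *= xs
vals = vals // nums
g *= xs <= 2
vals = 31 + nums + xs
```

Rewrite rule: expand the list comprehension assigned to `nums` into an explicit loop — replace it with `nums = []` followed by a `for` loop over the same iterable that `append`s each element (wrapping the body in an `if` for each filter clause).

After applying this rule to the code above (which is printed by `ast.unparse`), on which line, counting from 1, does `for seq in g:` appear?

Transformed code:
nums = []
for seq in g:
    if xs <= 6:
        nums.append(y[14])
for y in g:
    vals = log(12 - 36)
y = vals - 2
g *= xs
vals = vals // nums
g *= xs <= 2
vals = 31 + nums + xs

2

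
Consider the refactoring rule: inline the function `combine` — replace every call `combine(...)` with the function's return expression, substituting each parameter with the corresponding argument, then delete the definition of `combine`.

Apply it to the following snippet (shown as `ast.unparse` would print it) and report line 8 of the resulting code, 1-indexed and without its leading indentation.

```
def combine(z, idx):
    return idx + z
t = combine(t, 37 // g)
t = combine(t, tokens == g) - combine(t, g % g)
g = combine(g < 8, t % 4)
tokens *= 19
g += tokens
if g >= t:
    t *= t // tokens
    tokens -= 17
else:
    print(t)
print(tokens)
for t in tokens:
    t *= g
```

Transformed code:
t = 37 // g + t
t = (tokens == g) + t - (g % g + t)
g = t % 4 + (g < 8)
tokens *= 19
g += tokens
if g >= t:
    t *= t // tokens
    tokens -= 17
else:
    print(t)
print(tokens)
for t in tokens:
    t *= g

tokens -= 17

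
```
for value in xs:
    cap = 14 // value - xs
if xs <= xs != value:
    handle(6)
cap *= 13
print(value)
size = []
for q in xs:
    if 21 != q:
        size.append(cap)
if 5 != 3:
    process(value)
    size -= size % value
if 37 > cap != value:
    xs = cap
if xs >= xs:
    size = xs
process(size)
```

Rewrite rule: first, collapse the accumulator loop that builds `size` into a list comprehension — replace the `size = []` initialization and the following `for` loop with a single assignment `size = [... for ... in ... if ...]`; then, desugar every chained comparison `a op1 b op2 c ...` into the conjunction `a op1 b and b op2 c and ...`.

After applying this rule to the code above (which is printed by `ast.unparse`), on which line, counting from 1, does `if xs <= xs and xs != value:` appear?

3

Transformed code:
for value in xs:
    cap = 14 // value - xs
if xs <= xs and xs != value:
    handle(6)
cap *= 13
print(value)
size = [cap for q in xs if 21 != q]
if 5 != 3:
    process(value)
    size -= size % value
if 37 > cap and cap != value:
    xs = cap
if xs >= xs:
    size = xs
process(size)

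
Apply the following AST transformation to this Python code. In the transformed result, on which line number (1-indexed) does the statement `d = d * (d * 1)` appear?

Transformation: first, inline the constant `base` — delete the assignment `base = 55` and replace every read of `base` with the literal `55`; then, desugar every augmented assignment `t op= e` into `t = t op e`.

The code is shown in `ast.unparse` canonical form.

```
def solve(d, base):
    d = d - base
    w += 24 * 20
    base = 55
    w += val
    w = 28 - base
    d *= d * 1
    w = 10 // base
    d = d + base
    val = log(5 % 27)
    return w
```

Transformed code:
def solve(d, base):
    d = d - 55
    w = w + 24 * 20
    w = w + val
    w = 28 - 55
    d = d * (d * 1)
    w = 10 // 55
    d = d + 55
    val = log(5 % 27)
    return w

6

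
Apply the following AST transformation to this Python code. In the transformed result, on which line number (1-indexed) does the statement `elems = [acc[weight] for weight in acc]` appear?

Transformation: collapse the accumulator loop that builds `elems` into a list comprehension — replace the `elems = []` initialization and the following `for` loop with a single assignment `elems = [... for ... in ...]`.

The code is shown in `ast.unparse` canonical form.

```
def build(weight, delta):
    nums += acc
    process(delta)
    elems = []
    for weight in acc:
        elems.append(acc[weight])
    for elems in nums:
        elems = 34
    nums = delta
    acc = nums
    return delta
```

4

Transformed code:
def build(weight, delta):
    nums += acc
    process(delta)
    elems = [acc[weight] for weight in acc]
    for elems in nums:
        elems = 34
    nums = delta
    acc = nums
    return delta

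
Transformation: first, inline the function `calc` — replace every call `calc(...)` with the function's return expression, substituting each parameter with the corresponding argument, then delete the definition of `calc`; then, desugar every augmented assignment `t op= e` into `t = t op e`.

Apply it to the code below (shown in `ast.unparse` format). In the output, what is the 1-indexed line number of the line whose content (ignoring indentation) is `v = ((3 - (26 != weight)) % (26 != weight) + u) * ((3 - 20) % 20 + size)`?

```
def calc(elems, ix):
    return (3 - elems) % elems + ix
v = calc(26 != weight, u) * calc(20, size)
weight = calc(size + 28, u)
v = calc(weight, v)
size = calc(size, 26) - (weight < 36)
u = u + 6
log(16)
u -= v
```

1

Transformed code:
v = ((3 - (26 != weight)) % (26 != weight) + u) * ((3 - 20) % 20 + size)
weight = (3 - (size + 28)) % (size + 28) + u
v = (3 - weight) % weight + v
size = (3 - size) % size + 26 - (weight < 36)
u = u + 6
log(16)
u = u - v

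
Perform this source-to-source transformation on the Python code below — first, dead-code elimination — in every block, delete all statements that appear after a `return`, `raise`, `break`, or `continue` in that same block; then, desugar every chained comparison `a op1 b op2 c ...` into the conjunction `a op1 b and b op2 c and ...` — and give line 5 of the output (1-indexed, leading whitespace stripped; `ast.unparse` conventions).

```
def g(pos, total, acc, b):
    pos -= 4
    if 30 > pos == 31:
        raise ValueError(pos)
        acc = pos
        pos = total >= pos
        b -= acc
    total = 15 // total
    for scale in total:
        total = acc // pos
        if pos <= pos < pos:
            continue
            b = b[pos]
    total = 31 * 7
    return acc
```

total = 15 // total

Transformed code:
def g(pos, total, acc, b):
    pos -= 4
    if 30 > pos and pos == 31:
        raise ValueError(pos)
    total = 15 // total
    for scale in total:
        total = acc // pos
        if pos <= pos and pos < pos:
            continue
    total = 31 * 7
    return acc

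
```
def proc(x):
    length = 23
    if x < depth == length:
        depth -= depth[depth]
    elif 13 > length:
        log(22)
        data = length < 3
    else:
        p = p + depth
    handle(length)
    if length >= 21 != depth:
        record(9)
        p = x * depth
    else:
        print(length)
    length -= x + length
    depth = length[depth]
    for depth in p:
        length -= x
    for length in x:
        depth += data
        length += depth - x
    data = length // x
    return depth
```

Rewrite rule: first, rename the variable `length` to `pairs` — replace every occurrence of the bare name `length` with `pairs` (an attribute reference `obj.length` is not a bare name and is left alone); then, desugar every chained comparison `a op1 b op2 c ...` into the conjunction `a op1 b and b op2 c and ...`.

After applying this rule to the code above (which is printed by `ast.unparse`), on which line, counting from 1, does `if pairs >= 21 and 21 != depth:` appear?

Transformed code:
def proc(x):
    pairs = 23
    if x < depth and depth == pairs:
        depth -= depth[depth]
    elif 13 > pairs:
        log(22)
        data = pairs < 3
    else:
        p = p + depth
    handle(pairs)
    if pairs >= 21 and 21 != depth:
        record(9)
        p = x * depth
    else:
        print(pairs)
    pairs -= x + pairs
    depth = pairs[depth]
    for depth in p:
        pairs -= x
    for pairs in x:
        depth += data
        pairs += depth - x
    data = pairs // x
    return depth

11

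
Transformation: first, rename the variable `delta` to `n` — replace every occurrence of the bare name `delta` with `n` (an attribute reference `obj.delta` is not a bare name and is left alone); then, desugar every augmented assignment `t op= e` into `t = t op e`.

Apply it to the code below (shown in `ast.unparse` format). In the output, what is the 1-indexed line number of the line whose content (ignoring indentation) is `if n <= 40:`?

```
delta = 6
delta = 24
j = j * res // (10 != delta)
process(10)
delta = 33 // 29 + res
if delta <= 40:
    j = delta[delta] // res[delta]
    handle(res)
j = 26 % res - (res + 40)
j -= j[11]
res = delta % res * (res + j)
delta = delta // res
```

Transformed code:
n = 6
n = 24
j = j * res // (10 != n)
process(10)
n = 33 // 29 + res
if n <= 40:
    j = n[n] // res[n]
    handle(res)
j = 26 % res - (res + 40)
j = j - j[11]
res = n % res * (res + j)
n = n // res

6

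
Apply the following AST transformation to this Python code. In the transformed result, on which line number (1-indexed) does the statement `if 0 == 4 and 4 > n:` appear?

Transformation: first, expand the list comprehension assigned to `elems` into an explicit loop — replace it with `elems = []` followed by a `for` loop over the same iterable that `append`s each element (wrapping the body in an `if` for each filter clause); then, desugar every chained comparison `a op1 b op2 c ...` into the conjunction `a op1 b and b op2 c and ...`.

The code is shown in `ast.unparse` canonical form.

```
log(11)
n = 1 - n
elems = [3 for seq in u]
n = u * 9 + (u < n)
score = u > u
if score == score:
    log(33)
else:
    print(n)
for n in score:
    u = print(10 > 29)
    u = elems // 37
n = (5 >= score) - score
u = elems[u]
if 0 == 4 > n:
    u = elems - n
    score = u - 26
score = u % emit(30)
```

17

Transformed code:
log(11)
n = 1 - n
elems = []
for seq in u:
    elems.append(3)
n = u * 9 + (u < n)
score = u > u
if score == score:
    log(33)
else:
    print(n)
for n in score:
    u = print(10 > 29)
    u = elems // 37
n = (5 >= score) - score
u = elems[u]
if 0 == 4 and 4 > n:
    u = elems - n
    score = u - 26
score = u % emit(30)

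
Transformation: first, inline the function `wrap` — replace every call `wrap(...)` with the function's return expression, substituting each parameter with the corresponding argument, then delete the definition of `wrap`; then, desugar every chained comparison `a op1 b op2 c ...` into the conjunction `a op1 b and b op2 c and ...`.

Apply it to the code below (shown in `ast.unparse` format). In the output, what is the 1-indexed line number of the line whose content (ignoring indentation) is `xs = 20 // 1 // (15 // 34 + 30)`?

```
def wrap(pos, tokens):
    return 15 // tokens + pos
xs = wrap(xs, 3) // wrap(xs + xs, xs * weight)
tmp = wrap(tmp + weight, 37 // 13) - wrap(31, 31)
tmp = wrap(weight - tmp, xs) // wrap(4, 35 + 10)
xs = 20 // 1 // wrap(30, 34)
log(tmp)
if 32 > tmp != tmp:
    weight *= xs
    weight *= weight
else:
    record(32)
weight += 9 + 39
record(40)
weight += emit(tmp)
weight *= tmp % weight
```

Transformed code:
xs = (15 // 3 + xs) // (15 // (xs * weight) + (xs + xs))
tmp = 15 // (37 // 13) + (tmp + weight) - (15 // 31 + 31)
tmp = (15 // xs + (weight - tmp)) // (15 // (35 + 10) + 4)
xs = 20 // 1 // (15 // 34 + 30)
log(tmp)
if 32 > tmp and tmp != tmp:
    weight *= xs
    weight *= weight
else:
    record(32)
weight += 9 + 39
record(40)
weight += emit(tmp)
weight *= tmp % weight

4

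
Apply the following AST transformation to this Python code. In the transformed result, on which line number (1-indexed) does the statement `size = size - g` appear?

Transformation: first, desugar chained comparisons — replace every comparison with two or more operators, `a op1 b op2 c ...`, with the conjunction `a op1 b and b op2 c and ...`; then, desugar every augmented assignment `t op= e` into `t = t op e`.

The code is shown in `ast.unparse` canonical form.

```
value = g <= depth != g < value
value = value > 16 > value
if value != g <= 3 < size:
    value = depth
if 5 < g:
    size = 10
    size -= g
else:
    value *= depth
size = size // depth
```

7

Transformed code:
value = g <= depth and depth != g and (g < value)
value = value > 16 and 16 > value
if value != g and g <= 3 and (3 < size):
    value = depth
if 5 < g:
    size = 10
    size = size - g
else:
    value = value * depth
size = size // depth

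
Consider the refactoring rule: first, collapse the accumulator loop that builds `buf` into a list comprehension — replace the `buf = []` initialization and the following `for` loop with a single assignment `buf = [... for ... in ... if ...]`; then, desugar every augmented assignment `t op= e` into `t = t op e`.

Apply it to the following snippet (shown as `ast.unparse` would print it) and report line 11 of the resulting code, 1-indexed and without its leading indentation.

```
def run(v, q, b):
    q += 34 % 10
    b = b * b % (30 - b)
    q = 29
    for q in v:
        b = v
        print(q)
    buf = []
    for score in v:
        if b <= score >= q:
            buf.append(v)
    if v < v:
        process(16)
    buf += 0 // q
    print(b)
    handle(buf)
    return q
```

Transformed code:
def run(v, q, b):
    q = q + 34 % 10
    b = b * b % (30 - b)
    q = 29
    for q in v:
        b = v
        print(q)
    buf = [v for score in v if b <= score >= q]
    if v < v:
        process(16)
    buf = buf + 0 // q
    print(b)
    handle(buf)
    return q

buf = buf + 0 // q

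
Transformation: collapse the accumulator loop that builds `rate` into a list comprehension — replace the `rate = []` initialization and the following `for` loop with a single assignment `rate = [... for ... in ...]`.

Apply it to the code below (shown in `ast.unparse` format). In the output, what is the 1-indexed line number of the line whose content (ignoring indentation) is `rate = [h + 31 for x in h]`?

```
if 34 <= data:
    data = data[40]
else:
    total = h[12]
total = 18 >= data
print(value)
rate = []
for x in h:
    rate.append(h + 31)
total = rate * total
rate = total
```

7

Transformed code:
if 34 <= data:
    data = data[40]
else:
    total = h[12]
total = 18 >= data
print(value)
rate = [h + 31 for x in h]
total = rate * total
rate = total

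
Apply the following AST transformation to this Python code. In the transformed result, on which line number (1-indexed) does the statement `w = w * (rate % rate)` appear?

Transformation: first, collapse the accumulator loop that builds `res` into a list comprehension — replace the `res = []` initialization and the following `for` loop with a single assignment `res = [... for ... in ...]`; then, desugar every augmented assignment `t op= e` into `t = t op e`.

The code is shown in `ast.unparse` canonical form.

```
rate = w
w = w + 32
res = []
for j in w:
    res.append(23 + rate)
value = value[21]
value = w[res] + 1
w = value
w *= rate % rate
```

Transformed code:
rate = w
w = w + 32
res = [23 + rate for j in w]
value = value[21]
value = w[res] + 1
w = value
w = w * (rate % rate)

7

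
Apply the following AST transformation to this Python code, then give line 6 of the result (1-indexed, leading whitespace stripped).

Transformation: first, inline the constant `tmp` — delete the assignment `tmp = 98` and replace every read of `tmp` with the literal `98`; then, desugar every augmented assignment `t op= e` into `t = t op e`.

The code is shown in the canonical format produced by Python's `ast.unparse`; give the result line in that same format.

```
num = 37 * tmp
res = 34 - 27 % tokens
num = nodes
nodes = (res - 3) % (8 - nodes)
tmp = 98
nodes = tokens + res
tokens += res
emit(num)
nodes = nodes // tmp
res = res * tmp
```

Transformed code:
num = 37 * 98
res = 34 - 27 % tokens
num = nodes
nodes = (res - 3) % (8 - nodes)
nodes = tokens + res
tokens = tokens + res
emit(num)
nodes = nodes // 98
res = res * 98

tokens = tokens + res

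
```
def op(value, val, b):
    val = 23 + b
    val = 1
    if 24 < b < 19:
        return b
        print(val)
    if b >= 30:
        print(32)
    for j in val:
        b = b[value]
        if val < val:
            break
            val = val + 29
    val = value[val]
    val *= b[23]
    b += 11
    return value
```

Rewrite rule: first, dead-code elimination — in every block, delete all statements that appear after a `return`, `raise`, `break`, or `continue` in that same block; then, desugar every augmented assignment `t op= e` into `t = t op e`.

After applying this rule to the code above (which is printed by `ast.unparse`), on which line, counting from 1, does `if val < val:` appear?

Transformed code:
def op(value, val, b):
    val = 23 + b
    val = 1
    if 24 < b < 19:
        return b
    if b >= 30:
        print(32)
    for j in val:
        b = b[value]
        if val < val:
            break
    val = value[val]
    val = val * b[23]
    b = b + 11
    return value

10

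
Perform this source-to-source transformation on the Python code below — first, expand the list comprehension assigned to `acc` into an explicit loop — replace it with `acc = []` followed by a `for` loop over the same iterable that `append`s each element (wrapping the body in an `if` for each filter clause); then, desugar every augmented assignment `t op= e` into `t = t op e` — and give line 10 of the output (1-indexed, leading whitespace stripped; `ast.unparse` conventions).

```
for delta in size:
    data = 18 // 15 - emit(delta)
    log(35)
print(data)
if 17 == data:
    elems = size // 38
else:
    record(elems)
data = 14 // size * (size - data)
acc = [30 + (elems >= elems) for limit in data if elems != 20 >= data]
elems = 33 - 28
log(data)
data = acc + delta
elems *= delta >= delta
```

Transformed code:
for delta in size:
    data = 18 // 15 - emit(delta)
    log(35)
print(data)
if 17 == data:
    elems = size // 38
else:
    record(elems)
data = 14 // size * (size - data)
acc = []
for limit in data:
    if elems != 20 >= data:
        acc.append(30 + (elems >= elems))
elems = 33 - 28
log(data)
data = acc + delta
elems = elems * (delta >= delta)

acc = []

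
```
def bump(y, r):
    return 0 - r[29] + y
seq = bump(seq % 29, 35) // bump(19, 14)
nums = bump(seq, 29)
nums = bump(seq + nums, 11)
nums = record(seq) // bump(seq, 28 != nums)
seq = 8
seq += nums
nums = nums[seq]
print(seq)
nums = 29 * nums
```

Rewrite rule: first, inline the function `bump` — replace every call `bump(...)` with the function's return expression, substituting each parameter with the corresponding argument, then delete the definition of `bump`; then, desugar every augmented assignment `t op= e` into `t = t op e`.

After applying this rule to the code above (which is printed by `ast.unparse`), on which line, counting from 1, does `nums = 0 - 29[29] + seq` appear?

Transformed code:
seq = (0 - 35[29] + seq % 29) // (0 - 14[29] + 19)
nums = 0 - 29[29] + seq
nums = 0 - 11[29] + (seq + nums)
nums = record(seq) // (0 - (28 != nums)[29] + seq)
seq = 8
seq = seq + nums
nums = nums[seq]
print(seq)
nums = 29 * nums

2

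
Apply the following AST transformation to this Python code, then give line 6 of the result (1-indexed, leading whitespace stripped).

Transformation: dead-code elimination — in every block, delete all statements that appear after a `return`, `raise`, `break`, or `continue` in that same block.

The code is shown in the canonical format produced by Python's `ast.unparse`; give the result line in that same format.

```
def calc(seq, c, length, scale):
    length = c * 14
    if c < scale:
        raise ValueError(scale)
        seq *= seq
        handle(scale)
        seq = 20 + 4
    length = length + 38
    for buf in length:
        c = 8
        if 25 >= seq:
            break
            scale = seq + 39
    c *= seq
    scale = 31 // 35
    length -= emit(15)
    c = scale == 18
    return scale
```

for buf in length:

Transformed code:
def calc(seq, c, length, scale):
    length = c * 14
    if c < scale:
        raise ValueError(scale)
    length = length + 38
    for buf in length:
        c = 8
        if 25 >= seq:
            break
    c *= seq
    scale = 31 // 35
    length -= emit(15)
    c = scale == 18
    return scale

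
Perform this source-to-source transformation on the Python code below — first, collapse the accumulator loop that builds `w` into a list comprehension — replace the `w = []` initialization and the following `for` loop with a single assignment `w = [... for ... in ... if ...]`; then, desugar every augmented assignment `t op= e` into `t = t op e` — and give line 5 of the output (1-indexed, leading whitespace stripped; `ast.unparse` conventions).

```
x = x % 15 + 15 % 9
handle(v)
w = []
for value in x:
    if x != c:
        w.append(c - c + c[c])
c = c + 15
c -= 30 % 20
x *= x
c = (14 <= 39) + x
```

c = c - 30 % 20

Transformed code:
x = x % 15 + 15 % 9
handle(v)
w = [c - c + c[c] for value in x if x != c]
c = c + 15
c = c - 30 % 20
x = x * x
c = (14 <= 39) + x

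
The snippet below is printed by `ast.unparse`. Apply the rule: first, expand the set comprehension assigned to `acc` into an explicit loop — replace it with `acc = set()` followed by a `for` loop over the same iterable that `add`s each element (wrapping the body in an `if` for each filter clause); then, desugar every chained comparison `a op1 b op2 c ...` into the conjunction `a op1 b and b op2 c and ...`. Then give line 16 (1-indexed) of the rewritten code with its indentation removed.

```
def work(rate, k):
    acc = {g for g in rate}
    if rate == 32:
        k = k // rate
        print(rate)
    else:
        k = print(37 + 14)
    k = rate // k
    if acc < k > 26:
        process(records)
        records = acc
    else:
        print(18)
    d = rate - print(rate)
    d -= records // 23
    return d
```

d = rate - print(rate)

Transformed code:
def work(rate, k):
    acc = set()
    for g in rate:
        acc.add(g)
    if rate == 32:
        k = k // rate
        print(rate)
    else:
        k = print(37 + 14)
    k = rate // k
    if acc < k and k > 26:
        process(records)
        records = acc
    else:
        print(18)
    d = rate - print(rate)
    d -= records // 23
    return d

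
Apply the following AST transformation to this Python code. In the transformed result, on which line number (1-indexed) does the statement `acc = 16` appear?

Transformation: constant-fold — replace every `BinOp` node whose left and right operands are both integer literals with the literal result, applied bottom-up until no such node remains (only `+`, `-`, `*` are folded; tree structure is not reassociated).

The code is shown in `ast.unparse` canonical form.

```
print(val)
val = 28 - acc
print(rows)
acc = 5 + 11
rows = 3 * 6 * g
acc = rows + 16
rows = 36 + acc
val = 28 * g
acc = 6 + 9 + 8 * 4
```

Transformed code:
print(val)
val = 28 - acc
print(rows)
acc = 16
rows = 18 * g
acc = rows + 16
rows = 36 + acc
val = 28 * g
acc = 47

4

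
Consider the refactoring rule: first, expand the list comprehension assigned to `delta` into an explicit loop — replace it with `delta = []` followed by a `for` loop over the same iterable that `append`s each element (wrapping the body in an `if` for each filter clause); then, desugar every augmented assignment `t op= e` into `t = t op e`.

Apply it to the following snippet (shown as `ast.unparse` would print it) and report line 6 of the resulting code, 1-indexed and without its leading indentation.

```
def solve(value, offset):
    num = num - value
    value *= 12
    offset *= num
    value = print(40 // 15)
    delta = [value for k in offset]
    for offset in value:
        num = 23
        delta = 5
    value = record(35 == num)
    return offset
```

Transformed code:
def solve(value, offset):
    num = num - value
    value = value * 12
    offset = offset * num
    value = print(40 // 15)
    delta = []
    for k in offset:
        delta.append(value)
    for offset in value:
        num = 23
        delta = 5
    value = record(35 == num)
    return offset

delta = []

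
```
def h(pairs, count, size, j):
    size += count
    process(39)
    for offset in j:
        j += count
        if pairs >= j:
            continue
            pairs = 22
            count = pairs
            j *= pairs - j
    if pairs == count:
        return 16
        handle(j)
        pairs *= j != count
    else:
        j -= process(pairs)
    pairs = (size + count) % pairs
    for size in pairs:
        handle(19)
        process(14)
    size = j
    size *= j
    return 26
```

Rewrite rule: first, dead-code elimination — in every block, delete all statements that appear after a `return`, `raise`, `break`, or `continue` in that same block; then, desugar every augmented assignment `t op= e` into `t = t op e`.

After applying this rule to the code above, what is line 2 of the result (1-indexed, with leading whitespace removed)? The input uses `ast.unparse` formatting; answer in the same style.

size = size + count

Transformed code:
def h(pairs, count, size, j):
    size = size + count
    process(39)
    for offset in j:
        j = j + count
        if pairs >= j:
            continue
    if pairs == count:
        return 16
    else:
        j = j - process(pairs)
    pairs = (size + count) % pairs
    for size in pairs:
        handle(19)
        process(14)
    size = j
    size = size * j
    return 26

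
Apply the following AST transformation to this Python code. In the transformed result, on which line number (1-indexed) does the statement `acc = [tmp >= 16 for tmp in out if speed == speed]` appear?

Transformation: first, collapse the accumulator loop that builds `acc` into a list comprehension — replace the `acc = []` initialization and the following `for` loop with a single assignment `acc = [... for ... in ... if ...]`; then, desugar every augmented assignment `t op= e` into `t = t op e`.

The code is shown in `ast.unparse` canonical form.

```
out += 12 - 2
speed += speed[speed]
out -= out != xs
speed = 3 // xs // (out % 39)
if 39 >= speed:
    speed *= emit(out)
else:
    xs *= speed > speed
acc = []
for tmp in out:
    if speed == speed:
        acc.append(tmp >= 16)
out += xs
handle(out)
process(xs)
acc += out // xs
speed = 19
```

Transformed code:
out = out + (12 - 2)
speed = speed + speed[speed]
out = out - (out != xs)
speed = 3 // xs // (out % 39)
if 39 >= speed:
    speed = speed * emit(out)
else:
    xs = xs * (speed > speed)
acc = [tmp >= 16 for tmp in out if speed == speed]
out = out + xs
handle(out)
process(xs)
acc = acc + out // xs
speed = 19

9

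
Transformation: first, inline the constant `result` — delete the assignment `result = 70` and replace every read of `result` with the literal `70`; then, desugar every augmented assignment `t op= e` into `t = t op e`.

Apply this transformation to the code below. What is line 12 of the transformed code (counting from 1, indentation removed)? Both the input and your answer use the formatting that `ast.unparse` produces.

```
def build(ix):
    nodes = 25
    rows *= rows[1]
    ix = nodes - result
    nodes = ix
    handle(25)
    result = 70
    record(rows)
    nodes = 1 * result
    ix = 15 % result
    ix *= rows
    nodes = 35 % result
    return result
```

Transformed code:
def build(ix):
    nodes = 25
    rows = rows * rows[1]
    ix = nodes - 70
    nodes = ix
    handle(25)
    record(rows)
    nodes = 1 * 70
    ix = 15 % 70
    ix = ix * rows
    nodes = 35 % 70
    return 70

return 70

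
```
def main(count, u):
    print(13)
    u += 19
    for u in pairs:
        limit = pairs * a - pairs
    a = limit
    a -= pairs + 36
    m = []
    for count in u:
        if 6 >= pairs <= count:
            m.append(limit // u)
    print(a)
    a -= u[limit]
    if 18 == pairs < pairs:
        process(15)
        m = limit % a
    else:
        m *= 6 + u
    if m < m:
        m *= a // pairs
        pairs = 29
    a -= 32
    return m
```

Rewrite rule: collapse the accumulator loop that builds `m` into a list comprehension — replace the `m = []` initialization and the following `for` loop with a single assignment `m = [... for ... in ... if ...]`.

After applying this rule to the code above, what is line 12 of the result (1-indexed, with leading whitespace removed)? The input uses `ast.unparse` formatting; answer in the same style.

Transformed code:
def main(count, u):
    print(13)
    u += 19
    for u in pairs:
        limit = pairs * a - pairs
    a = limit
    a -= pairs + 36
    m = [limit // u for count in u if 6 >= pairs <= count]
    print(a)
    a -= u[limit]
    if 18 == pairs < pairs:
        process(15)
        m = limit % a
    else:
        m *= 6 + u
    if m < m:
        m *= a // pairs
        pairs = 29
    a -= 32
    return m

process(15)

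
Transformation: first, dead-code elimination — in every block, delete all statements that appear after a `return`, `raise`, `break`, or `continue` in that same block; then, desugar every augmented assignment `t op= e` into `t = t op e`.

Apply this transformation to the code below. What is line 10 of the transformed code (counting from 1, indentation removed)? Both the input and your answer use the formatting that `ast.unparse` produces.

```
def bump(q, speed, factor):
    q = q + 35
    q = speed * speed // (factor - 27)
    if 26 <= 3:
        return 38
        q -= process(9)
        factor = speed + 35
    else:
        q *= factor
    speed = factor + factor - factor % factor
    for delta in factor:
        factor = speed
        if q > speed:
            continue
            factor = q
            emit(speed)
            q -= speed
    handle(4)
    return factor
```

factor = speed

Transformed code:
def bump(q, speed, factor):
    q = q + 35
    q = speed * speed // (factor - 27)
    if 26 <= 3:
        return 38
    else:
        q = q * factor
    speed = factor + factor - factor % factor
    for delta in factor:
        factor = speed
        if q > speed:
            continue
    handle(4)
    return factor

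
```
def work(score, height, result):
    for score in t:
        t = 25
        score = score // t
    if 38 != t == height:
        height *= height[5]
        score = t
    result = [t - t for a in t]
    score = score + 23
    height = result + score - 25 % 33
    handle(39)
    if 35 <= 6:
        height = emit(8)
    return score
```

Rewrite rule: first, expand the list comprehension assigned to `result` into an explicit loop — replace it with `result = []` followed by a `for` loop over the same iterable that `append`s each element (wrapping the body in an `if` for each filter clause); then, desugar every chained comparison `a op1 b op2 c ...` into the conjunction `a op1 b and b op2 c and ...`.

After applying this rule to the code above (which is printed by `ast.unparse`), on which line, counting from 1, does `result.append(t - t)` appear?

Transformed code:
def work(score, height, result):
    for score in t:
        t = 25
        score = score // t
    if 38 != t and t == height:
        height *= height[5]
        score = t
    result = []
    for a in t:
        result.append(t - t)
    score = score + 23
    height = result + score - 25 % 33
    handle(39)
    if 35 <= 6:
        height = emit(8)
    return score

10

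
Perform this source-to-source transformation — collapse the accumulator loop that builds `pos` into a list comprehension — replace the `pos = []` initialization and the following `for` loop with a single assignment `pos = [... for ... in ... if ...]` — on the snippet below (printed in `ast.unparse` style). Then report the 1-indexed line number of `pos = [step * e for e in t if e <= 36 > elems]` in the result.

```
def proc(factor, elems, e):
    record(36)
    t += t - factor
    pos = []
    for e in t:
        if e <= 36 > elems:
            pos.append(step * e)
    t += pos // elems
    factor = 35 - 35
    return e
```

4

Transformed code:
def proc(factor, elems, e):
    record(36)
    t += t - factor
    pos = [step * e for e in t if e <= 36 > elems]
    t += pos // elems
    factor = 35 - 35
    return e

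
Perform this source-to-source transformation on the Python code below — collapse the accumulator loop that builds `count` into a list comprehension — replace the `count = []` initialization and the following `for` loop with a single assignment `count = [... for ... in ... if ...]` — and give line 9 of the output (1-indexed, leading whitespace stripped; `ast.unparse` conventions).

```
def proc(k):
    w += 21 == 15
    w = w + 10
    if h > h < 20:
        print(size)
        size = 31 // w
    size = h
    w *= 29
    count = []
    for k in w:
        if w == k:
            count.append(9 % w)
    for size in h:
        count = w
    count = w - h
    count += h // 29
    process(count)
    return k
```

count = [9 % w for k in w if w == k]

Transformed code:
def proc(k):
    w += 21 == 15
    w = w + 10
    if h > h < 20:
        print(size)
        size = 31 // w
    size = h
    w *= 29
    count = [9 % w for k in w if w == k]
    for size in h:
        count = w
    count = w - h
    count += h // 29
    process(count)
    return k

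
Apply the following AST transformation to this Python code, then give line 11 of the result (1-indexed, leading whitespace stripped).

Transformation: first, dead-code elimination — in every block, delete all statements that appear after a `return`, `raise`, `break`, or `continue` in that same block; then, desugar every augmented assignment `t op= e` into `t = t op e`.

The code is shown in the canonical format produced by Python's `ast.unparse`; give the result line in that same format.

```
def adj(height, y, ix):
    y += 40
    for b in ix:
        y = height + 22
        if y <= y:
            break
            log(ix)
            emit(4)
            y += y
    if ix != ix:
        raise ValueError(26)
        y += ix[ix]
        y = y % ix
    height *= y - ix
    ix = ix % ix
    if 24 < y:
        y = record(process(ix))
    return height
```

if 24 < y:

Transformed code:
def adj(height, y, ix):
    y = y + 40
    for b in ix:
        y = height + 22
        if y <= y:
            break
    if ix != ix:
        raise ValueError(26)
    height = height * (y - ix)
    ix = ix % ix
    if 24 < y:
        y = record(process(ix))
    return height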